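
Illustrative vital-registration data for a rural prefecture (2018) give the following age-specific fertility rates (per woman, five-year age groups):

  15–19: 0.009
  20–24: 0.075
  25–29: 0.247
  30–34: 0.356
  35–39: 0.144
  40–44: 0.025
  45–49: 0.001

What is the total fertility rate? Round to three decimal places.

4.285

Sum of ASFRs = 0.009 + 0.075 + 0.247 + 0.356 + 0.144 + 0.025 + 0.001 = 0.857
TFR = 5 × 0.857 = 4.285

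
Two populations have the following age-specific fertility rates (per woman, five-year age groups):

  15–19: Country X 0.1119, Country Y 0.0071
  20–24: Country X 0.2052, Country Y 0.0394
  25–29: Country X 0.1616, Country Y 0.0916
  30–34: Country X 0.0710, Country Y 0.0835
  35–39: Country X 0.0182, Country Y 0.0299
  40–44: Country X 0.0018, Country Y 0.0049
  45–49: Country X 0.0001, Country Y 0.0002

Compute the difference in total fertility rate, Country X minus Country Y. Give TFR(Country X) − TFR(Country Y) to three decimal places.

1.566

Country X:
  Sum of ASFRs = 0.1119 + 0.2052 + 0.1616 + 0.0710 + 0.0182 + 0.0018 + 0.0001 = 0.5698
  TFR = 5 × 0.5698 = 2.849
Country Y:
  Sum of ASFRs = 0.0071 + 0.0394 + 0.0916 + 0.0835 + 0.0299 + 0.0049 + 0.0002 = 0.2566
  TFR = 5 × 0.2566 = 1.283
Difference = 2.849 − 1.283 = 1.566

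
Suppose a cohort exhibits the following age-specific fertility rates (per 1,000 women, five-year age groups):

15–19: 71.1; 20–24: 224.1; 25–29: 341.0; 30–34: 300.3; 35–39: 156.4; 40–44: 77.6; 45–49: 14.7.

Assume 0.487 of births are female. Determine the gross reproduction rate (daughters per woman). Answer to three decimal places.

2.886

Proportion female at birth = 0.487.
Sum of ASFRs = 71.1 + 224.1 + 341.0 + 300.3 + 156.4 + 77.6 + 14.7 = 1185.2
TFR = 5 × 1185.2 / 1000 = 5.926
GRR = 0.487 × 5.926 = 2.88596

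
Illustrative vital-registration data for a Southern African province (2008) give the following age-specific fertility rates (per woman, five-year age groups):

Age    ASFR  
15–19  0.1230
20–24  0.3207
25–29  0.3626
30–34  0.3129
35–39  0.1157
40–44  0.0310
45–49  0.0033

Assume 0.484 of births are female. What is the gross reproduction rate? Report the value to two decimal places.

Proportion female at birth = 0.484.
Sum of ASFRs = 0.1230 + 0.3207 + 0.3626 + 0.3129 + 0.1157 + 0.0310 + 0.0033 = 1.2692
TFR = 5 × 1.2692 = 6.346
GRR = 0.484 × 6.346 = 3.07146

3.07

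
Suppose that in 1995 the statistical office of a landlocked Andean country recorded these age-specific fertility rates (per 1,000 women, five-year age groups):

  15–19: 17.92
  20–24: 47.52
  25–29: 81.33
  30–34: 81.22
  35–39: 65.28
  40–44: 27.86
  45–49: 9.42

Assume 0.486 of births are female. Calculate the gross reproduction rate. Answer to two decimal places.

0.80

Proportion female at birth = 0.486.
Sum of ASFRs = 17.92 + 47.52 + 81.33 + 81.22 + 65.28 + 27.86 + 9.42 = 330.55
TFR = 5 × 330.55 / 1000 = 1.65275
GRR = 0.486 × 1.65275 = 0.80324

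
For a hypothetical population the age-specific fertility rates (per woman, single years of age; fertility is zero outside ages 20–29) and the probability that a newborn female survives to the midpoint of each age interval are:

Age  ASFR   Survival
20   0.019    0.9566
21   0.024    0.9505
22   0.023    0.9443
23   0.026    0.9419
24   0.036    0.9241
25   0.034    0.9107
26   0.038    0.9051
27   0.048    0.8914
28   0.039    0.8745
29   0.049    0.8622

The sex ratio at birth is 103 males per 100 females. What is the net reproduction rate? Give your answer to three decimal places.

Proportion female at birth = 100 / (100 + 103) = 0.49261.
Weighting each age-specific rate by interval width and survival:
  20: 1 × 0.019 × 0.9566 = 0.01818
  21: 1 × 0.024 × 0.9505 = 0.02281
  22: 1 × 0.023 × 0.9443 = 0.02172
  23: 1 × 0.026 × 0.9419 = 0.02449
  24: 1 × 0.036 × 0.9241 = 0.03327
  25: 1 × 0.034 × 0.9107 = 0.03096
  26: 1 × 0.038 × 0.9051 = 0.03439
  27: 1 × 0.048 × 0.8914 = 0.04279
  28: 1 × 0.039 × 0.8745 = 0.03411
  29: 1 × 0.049 × 0.8622 = 0.04225
Sum = 0.30497
NRR = 0.49261 × 0.30497 = 0.15023

0.150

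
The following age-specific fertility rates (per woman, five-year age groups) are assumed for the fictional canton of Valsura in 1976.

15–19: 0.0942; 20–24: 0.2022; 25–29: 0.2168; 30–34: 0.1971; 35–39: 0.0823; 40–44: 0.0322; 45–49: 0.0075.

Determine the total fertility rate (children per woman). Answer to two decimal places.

4.16

Sum of ASFRs = 0.0942 + 0.2022 + 0.2168 + 0.1971 + 0.0823 + 0.0322 + 0.0075 = 0.8323
TFR = 5 × 0.8323 = 4.1615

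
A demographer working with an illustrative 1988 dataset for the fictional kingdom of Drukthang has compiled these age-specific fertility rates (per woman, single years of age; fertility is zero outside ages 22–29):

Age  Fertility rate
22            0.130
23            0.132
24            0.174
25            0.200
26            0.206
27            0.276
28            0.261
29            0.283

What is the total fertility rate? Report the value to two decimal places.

Sum of ASFRs = 0.130 + 0.132 + 0.174 + 0.200 + 0.206 + 0.276 + 0.261 + 0.283 = 1.662
TFR = 1.662

1.66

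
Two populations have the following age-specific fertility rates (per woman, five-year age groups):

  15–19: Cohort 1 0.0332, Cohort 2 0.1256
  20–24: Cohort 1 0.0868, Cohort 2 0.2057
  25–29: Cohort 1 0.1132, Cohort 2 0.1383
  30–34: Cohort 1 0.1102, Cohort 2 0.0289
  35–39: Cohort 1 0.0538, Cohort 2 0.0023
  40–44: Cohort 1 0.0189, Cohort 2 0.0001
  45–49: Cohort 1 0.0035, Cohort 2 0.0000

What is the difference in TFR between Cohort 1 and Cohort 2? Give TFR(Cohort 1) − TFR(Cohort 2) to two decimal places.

-0.41

Cohort 1:
  Sum of ASFRs = 0.0332 + 0.0868 + 0.1132 + 0.1102 + 0.0538 + 0.0189 + 0.0035 = 0.4196
  TFR = 5 × 0.4196 = 2.098
Cohort 2:
  Sum of ASFRs = 0.1256 + 0.2057 + 0.1383 + 0.0289 + 0.0023 + 0.0001 + 0.0000 = 0.5009
  TFR = 5 × 0.5009 = 2.5045
Difference = 2.098 − 2.5045 = -0.4065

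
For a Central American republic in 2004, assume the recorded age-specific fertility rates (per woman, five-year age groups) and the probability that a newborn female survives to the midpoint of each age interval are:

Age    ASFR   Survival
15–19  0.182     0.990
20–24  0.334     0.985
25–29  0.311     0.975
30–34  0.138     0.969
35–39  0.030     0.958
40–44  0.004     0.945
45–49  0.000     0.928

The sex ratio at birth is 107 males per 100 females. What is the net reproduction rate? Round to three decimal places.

Proportion female at birth = 100 / (100 + 107) = 0.48309.
Weighting each age-specific rate by interval width and survival:
  15–19: 5 × 0.182 × 0.990 = 0.90090
  20–24: 5 × 0.334 × 0.985 = 1.64495
  25–29: 5 × 0.311 × 0.975 = 1.51613
  30–34: 5 × 0.138 × 0.969 = 0.66861
  35–39: 5 × 0.030 × 0.958 = 0.14370
  40–44: 5 × 0.004 × 0.945 = 0.01890
  45–49: 5 × 0.000 × 0.928 = 0.00000
Sum = 4.89319
NRR = 0.48309 × 4.89319 = 2.36385

2.364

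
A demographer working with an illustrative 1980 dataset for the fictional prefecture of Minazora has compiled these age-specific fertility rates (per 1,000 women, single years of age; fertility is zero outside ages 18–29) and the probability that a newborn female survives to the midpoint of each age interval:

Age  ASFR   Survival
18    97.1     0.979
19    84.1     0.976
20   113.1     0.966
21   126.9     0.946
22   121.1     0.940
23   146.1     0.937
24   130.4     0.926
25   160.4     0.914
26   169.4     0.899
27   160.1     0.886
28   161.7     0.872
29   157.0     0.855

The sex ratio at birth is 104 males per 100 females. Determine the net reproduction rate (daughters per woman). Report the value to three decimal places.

0.732

Proportion female at birth = 100 / (100 + 104) = 0.49020.
Per-age-group product (1 × ASFR × survival probability):
  18: 1 × 97.1/1000 × 0.979 = 0.09506
  19: 1 × 84.1/1000 × 0.976 = 0.08208
  20: 1 × 113.1/1000 × 0.966 = 0.10925
  21: 1 × 126.9/1000 × 0.946 = 0.12005
  22: 1 × 121.1/1000 × 0.940 = 0.11383
  23: 1 × 146.1/1000 × 0.937 = 0.13690
  24: 1 × 130.4/1000 × 0.926 = 0.12075
  25: 1 × 160.4/1000 × 0.914 = 0.14661
  26: 1 × 169.4/1000 × 0.899 = 0.15229
  27: 1 × 160.1/1000 × 0.886 = 0.14185
  28: 1 × 161.7/1000 × 0.872 = 0.14100
  29: 1 × 157.0/1000 × 0.855 = 0.13424
Sum = 1.49391
NRR = 0.49020 × 1.49391 = 0.73231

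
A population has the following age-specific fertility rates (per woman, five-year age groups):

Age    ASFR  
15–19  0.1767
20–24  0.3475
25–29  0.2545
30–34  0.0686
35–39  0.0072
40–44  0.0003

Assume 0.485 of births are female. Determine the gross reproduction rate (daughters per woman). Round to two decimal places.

2.07

Proportion female at birth = 0.485.
Sum of ASFRs = 0.1767 + 0.3475 + 0.2545 + 0.0686 + 0.0072 + 0.0003 = 0.8548
TFR = 5 × 0.8548 = 4.274
GRR = 0.485 × 4.274 = 2.07289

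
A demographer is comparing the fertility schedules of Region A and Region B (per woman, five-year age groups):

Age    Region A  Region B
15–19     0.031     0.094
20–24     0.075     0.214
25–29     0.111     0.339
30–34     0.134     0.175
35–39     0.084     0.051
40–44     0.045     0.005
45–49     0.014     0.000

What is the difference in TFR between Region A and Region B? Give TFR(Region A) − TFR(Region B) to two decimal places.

-1.92

Region A:
  Sum of ASFRs = 0.031 + 0.075 + 0.111 + 0.134 + 0.084 + 0.045 + 0.014 = 0.494
  TFR = 5 × 0.494 = 2.47
Region B:
  Sum of ASFRs = 0.094 + 0.214 + 0.339 + 0.175 + 0.051 + 0.005 + 0.000 = 0.878
  TFR = 5 × 0.878 = 4.39
Difference = 2.47 − 4.39 = -1.92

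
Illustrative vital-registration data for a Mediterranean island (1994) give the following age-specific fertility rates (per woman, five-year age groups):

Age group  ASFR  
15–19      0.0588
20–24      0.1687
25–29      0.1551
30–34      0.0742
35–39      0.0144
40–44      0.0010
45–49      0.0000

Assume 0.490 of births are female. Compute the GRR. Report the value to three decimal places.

Proportion female at birth = 0.490.
Sum of ASFRs = 0.0588 + 0.1687 + 0.1551 + 0.0742 + 0.0144 + 0.0010 + 0.0000 = 0.4722
TFR = 5 × 0.4722 = 2.361
GRR = 0.490 × 2.361 = 1.15689

1.157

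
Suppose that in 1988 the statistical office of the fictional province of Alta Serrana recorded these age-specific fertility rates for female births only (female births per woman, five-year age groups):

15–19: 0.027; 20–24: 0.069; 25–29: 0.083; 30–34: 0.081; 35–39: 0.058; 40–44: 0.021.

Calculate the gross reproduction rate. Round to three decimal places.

Sum of female ASFRs = 0.027 + 0.069 + 0.083 + 0.081 + 0.058 + 0.021 = 0.339
GRR = 5 × 0.339 = 1.695

1.695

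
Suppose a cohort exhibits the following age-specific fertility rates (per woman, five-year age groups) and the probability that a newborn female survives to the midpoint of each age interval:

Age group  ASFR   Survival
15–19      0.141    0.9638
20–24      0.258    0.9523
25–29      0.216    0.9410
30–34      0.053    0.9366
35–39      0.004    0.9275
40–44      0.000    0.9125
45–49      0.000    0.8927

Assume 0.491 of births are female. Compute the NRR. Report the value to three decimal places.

1.567

Proportion female at birth = 0.491.
Each age group contributes 5 × ASFR × survival:
  15–19: 5 × 0.141 × 0.9638 = 0.67948
  20–24: 5 × 0.258 × 0.9523 = 1.22847
  25–29: 5 × 0.216 × 0.9410 = 1.01628
  30–34: 5 × 0.053 × 0.9366 = 0.24820
  35–39: 5 × 0.004 × 0.9275 = 0.01855
  40–44: 5 × 0.000 × 0.9125 = 0.00000
  45–49: 5 × 0.000 × 0.8927 = 0.00000
Sum = 3.19098
NRR = 0.491 × 3.19098 = 1.56677
With NRR above 1 the population is above replacement fertility.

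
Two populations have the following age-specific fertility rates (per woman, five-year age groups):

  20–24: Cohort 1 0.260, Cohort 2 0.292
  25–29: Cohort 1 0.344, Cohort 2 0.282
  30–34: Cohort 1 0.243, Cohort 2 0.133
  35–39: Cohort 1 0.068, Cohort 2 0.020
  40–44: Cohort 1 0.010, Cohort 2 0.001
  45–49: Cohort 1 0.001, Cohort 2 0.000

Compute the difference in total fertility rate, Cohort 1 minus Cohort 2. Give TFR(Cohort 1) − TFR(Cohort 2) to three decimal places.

Cohort 1:
  Sum of ASFRs = 0.260 + 0.344 + 0.243 + 0.068 + 0.010 + 0.001 = 0.926
  TFR = 5 × 0.926 = 4.63
Cohort 2:
  Sum of ASFRs = 0.292 + 0.282 + 0.133 + 0.020 + 0.001 + 0.000 = 0.728
  TFR = 5 × 0.728 = 3.64
Difference = 4.63 − 3.64 = 0.99

0.990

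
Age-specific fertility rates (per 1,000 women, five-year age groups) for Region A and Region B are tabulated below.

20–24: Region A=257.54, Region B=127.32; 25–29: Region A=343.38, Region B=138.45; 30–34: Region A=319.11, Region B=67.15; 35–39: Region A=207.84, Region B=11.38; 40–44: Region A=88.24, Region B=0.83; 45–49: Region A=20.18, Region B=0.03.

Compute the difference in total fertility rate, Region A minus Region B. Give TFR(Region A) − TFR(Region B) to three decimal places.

Region A:
  Sum of ASFRs = 257.54 + 343.38 + 319.11 + 207.84 + 88.24 + 20.18 = 1236.29
  TFR = 5 × 1236.29 / 1000 = 6.18145
Region B:
  Sum of ASFRs = 127.32 + 138.45 + 67.15 + 11.38 + 0.83 + 0.03 = 345.16
  TFR = 5 × 345.16 / 1000 = 1.7258
Difference = 6.18145 − 1.7258 = 4.45565

4.456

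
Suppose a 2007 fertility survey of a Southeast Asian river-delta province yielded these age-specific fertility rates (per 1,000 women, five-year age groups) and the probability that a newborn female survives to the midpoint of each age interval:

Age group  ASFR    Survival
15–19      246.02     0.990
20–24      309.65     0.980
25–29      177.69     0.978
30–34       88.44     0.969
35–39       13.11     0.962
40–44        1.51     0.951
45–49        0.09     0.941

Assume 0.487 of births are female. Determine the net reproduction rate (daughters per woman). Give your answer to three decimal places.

1.998

Proportion female at birth = 0.487.
Each age group contributes 5 × ASFR × survival:
  15–19: 5 × 246.02/1000 × 0.990 = 1.21780
  20–24: 5 × 309.65/1000 × 0.980 = 1.51729
  25–29: 5 × 177.69/1000 × 0.978 = 0.86890
  30–34: 5 × 88.44/1000 × 0.969 = 0.42849
  35–39: 5 × 13.11/1000 × 0.962 = 0.06306
  40–44: 5 × 1.51/1000 × 0.951 = 0.00718
  45–49: 5 × 0.09/1000 × 0.941 = 0.00042
Sum = 4.10314
NRR = 0.487 × 4.10314 = 1.99823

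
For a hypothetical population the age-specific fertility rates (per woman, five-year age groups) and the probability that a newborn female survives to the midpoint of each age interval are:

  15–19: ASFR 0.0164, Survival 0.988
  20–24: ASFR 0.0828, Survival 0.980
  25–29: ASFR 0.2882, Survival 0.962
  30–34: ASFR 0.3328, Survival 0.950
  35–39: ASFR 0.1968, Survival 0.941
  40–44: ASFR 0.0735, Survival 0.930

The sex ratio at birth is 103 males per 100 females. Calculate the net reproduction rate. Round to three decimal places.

2.326

Proportion female at birth = 100 / (100 + 103) = 0.49261.
Weighting each age-specific rate by interval width and survival:
  15–19: 5 × 0.0164 × 0.988 = 0.08102
  20–24: 5 × 0.0828 × 0.980 = 0.40572
  25–29: 5 × 0.2882 × 0.962 = 1.38624
  30–34: 5 × 0.3328 × 0.950 = 1.58080
  35–39: 5 × 0.1968 × 0.941 = 0.92594
  40–44: 5 × 0.0735 × 0.930 = 0.34178
Sum = 4.72150
NRR = 0.49261 × 4.72150 = 2.32586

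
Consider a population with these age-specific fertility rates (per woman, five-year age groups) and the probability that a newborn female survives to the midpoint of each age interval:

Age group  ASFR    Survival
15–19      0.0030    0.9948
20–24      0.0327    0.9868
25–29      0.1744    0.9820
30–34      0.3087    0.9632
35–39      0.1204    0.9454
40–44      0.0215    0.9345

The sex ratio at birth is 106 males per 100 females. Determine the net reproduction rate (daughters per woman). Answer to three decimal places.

1.548

Proportion female at birth = 100 / (100 + 106) = 0.48544.
Per-age-group product (5 × ASFR × survival probability):
  15–19: 5 × 0.0030 × 0.9948 = 0.01492
  20–24: 5 × 0.0327 × 0.9868 = 0.16134
  25–29: 5 × 0.1744 × 0.9820 = 0.85630
  30–34: 5 × 0.3087 × 0.9632 = 1.48670
  35–39: 5 × 0.1204 × 0.9454 = 0.56913
  40–44: 5 × 0.0215 × 0.9345 = 0.10046
Sum = 3.18885
NRR = 0.48544 × 3.18885 = 1.54800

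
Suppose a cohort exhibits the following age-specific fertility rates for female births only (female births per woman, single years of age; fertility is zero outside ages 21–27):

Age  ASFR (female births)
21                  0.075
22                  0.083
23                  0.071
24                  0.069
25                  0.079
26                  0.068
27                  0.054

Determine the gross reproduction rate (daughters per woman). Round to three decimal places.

Sum of female ASFRs = 0.075 + 0.083 + 0.071 + 0.069 + 0.079 + 0.068 + 0.054 = 0.499
GRR = 0.499

0.499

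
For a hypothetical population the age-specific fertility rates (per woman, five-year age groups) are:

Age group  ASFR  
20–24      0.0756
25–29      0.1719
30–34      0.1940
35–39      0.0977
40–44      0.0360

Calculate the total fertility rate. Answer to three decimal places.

Sum of ASFRs = 0.0756 + 0.1719 + 0.1940 + 0.0977 + 0.0360 = 0.5752
TFR = 5 × 0.5752 = 2.876

2.876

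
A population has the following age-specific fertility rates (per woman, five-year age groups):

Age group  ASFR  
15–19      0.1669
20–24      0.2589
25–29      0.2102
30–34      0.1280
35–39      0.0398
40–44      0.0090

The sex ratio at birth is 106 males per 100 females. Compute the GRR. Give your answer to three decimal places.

1.973

Proportion female at birth = 100 / (100 + 106) = 0.48544.
Sum of ASFRs = 0.1669 + 0.2589 + 0.2102 + 0.1280 + 0.0398 + 0.0090 = 0.8128
TFR = 5 × 0.8128 = 4.064
GRR = 0.48544 × 4.064 = 1.97283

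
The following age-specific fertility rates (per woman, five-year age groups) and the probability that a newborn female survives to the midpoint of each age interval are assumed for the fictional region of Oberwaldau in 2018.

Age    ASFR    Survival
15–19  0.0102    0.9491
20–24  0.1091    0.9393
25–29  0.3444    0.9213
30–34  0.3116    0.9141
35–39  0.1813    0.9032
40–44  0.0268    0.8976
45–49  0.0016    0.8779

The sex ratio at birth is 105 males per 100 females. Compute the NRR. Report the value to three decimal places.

2.204

Proportion female at birth = 100 / (100 + 105) = 0.48780.
Weighting each age-specific rate by interval width and survival:
  15–19: 5 × 0.0102 × 0.9491 = 0.04840
  20–24: 5 × 0.1091 × 0.9393 = 0.51239
  25–29: 5 × 0.3444 × 0.9213 = 1.58648
  30–34: 5 × 0.3116 × 0.9141 = 1.42417
  35–39: 5 × 0.1813 × 0.9032 = 0.81875
  40–44: 5 × 0.0268 × 0.8976 = 0.12028
  45–49: 5 × 0.0016 × 0.8779 = 0.00702
Sum = 4.51749
NRR = 0.48780 × 4.51749 = 2.20363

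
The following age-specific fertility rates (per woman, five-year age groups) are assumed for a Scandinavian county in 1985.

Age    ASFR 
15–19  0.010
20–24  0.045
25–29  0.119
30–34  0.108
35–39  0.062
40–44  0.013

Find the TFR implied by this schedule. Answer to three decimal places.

Sum of ASFRs = 0.010 + 0.045 + 0.119 + 0.108 + 0.062 + 0.013 = 0.357
TFR = 5 × 0.357 = 1.785

1.785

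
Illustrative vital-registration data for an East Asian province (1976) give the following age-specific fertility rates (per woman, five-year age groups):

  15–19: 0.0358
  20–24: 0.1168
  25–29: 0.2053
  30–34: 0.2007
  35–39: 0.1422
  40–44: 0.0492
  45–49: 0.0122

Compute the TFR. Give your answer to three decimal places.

Sum of ASFRs = 0.0358 + 0.1168 + 0.2053 + 0.2007 + 0.1422 + 0.0492 + 0.0122 = 0.7622
TFR = 5 × 0.7622 = 3.811

3.811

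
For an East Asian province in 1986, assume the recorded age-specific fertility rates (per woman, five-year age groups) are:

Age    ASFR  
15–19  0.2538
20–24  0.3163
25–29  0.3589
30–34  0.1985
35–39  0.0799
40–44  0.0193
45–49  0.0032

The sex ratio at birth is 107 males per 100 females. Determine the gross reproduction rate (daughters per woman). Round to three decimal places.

2.971

Proportion female at birth = 100 / (100 + 107) = 0.48309.
Sum of ASFRs = 0.2538 + 0.3163 + 0.3589 + 0.1985 + 0.0799 + 0.0193 + 0.0032 = 1.2299
TFR = 5 × 1.2299 = 6.1495
GRR = 0.48309 × 6.1495 = 2.97076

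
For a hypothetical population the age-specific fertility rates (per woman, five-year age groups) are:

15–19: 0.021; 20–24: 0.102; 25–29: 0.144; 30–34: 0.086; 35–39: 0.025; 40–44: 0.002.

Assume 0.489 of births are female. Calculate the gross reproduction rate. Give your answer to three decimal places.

Proportion female at birth = 0.489.
Sum of ASFRs = 0.021 + 0.102 + 0.144 + 0.086 + 0.025 + 0.002 = 0.380
TFR = 5 × 0.380 = 1.9
GRR = 0.489 × 1.9 = 0.92910

0.929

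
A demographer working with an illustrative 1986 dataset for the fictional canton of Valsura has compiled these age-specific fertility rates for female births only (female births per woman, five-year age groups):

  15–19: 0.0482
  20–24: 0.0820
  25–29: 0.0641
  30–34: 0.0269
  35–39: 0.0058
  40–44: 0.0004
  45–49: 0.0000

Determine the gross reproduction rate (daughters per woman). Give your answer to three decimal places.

1.137

Sum of female ASFRs = 0.0482 + 0.0820 + 0.0641 + 0.0269 + 0.0058 + 0.0004 + 0.0000 = 0.2274
GRR = 5 × 0.2274 = 1.137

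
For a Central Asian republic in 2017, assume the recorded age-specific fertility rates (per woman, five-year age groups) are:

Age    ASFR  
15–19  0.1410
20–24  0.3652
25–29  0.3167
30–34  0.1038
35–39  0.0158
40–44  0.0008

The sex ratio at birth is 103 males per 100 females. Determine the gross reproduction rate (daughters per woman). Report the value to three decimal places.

2.323

Proportion female at birth = 100 / (100 + 103) = 0.49261.
Sum of ASFRs = 0.1410 + 0.3652 + 0.3167 + 0.1038 + 0.0158 + 0.0008 = 0.9433
TFR = 5 × 0.9433 = 4.7165
GRR = 0.49261 × 4.7165 = 2.32340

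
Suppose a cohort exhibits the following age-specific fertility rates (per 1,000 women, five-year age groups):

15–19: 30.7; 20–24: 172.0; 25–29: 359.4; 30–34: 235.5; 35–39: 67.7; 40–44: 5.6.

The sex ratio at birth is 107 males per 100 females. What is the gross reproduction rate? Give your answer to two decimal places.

2.10

Proportion female at birth = 100 / (100 + 107) = 0.48309.
Sum of ASFRs = 30.7 + 172.0 + 359.4 + 235.5 + 67.7 + 5.6 = 870.9
TFR = 5 × 870.9 / 1000 = 4.3545
GRR = 0.48309 × 4.3545 = 2.10362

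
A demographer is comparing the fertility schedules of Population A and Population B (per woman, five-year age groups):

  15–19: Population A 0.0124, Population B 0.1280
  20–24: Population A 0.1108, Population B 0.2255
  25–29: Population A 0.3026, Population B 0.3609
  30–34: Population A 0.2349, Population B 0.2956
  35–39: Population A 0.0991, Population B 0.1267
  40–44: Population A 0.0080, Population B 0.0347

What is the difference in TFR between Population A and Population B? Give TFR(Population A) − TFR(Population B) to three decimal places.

Population A:
  Sum of ASFRs = 0.0124 + 0.1108 + 0.3026 + 0.2349 + 0.0991 + 0.0080 = 0.7678
  TFR = 5 × 0.7678 = 3.839
Population B:
  Sum of ASFRs = 0.1280 + 0.2255 + 0.3609 + 0.2956 + 0.1267 + 0.0347 = 1.1714
  TFR = 5 × 1.1714 = 5.857
Difference = 3.839 − 5.857 = -2.018

-2.018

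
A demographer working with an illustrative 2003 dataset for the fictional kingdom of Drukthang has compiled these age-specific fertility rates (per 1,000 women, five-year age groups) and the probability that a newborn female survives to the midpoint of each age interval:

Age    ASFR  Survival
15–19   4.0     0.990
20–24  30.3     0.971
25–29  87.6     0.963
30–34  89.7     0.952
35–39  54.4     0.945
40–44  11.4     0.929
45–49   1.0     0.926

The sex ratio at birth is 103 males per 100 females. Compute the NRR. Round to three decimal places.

Proportion female at birth = 100 / (100 + 103) = 0.49261.
Weighting each age-specific rate by interval width and survival:
  15–19: 5 × 4.0/1000 × 0.990 = 0.01980
  20–24: 5 × 30.3/1000 × 0.971 = 0.14711
  25–29: 5 × 87.6/1000 × 0.963 = 0.42179
  30–34: 5 × 89.7/1000 × 0.952 = 0.42697
  35–39: 5 × 54.4/1000 × 0.945 = 0.25704
  40–44: 5 × 11.4/1000 × 0.929 = 0.05295
  45–49: 5 × 1.0/1000 × 0.926 = 0.00463
Sum = 1.33029
NRR = 0.49261 × 1.33029 = 0.65531
NRR < 1, so the cohort does not fully replace itself.

0.655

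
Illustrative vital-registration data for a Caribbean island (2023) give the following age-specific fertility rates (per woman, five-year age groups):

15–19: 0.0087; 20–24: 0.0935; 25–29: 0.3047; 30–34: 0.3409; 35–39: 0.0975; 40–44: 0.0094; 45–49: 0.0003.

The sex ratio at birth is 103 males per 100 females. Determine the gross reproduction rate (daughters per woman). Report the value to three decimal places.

Proportion female at birth = 100 / (100 + 103) = 0.49261.
Sum of ASFRs = 0.0087 + 0.0935 + 0.3047 + 0.3409 + 0.0975 + 0.0094 + 0.0003 = 0.8550
TFR = 5 × 0.8550 = 4.275
GRR = 0.49261 × 4.275 = 2.10591

2.106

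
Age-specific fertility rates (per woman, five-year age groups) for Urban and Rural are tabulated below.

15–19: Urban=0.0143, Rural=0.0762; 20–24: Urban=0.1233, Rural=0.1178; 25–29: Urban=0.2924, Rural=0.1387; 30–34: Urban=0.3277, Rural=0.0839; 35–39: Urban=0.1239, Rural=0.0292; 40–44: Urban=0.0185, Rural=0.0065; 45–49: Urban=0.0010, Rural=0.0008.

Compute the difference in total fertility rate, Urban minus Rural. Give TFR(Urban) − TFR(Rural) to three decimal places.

2.240

Urban:
  Sum of ASFRs = 0.0143 + 0.1233 + 0.2924 + 0.3277 + 0.1239 + 0.0185 + 0.0010 = 0.9011
  TFR = 5 × 0.9011 = 4.5055
Rural:
  Sum of ASFRs = 0.0762 + 0.1178 + 0.1387 + 0.0839 + 0.0292 + 0.0065 + 0.0008 = 0.4531
  TFR = 5 × 0.4531 = 2.2655
Difference = 4.5055 − 2.2655 = 2.24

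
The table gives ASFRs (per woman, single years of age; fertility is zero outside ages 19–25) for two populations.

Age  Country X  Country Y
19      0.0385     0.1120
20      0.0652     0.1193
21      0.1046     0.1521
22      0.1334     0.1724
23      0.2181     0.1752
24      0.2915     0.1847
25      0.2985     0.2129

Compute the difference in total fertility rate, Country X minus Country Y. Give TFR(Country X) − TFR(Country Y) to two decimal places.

Country X:
  Sum of ASFRs = 0.0385 + 0.0652 + 0.1046 + 0.1334 + 0.2181 + 0.2915 + 0.2985 = 1.1498
  TFR = 1.1498
Country Y:
  Sum of ASFRs = 0.1120 + 0.1193 + 0.1521 + 0.1724 + 0.1752 + 0.1847 + 0.2129 = 1.1286
  TFR = 1.1286
Difference = 1.1498 − 1.1286 = 0.0212

0.02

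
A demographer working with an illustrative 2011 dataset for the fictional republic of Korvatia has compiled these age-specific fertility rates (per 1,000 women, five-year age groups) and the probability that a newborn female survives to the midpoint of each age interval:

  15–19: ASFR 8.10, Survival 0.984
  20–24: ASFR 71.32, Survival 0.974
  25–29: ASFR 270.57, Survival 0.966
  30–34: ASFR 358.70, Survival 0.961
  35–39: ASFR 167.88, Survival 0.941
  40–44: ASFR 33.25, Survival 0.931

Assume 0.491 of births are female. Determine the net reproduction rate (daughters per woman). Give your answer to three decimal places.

2.142

Proportion female at birth = 0.491.
Weighting each age-specific rate by interval width and survival:
  15–19: 5 × 8.10/1000 × 0.984 = 0.03985
  20–24: 5 × 71.32/1000 × 0.974 = 0.34733
  25–29: 5 × 270.57/1000 × 0.966 = 1.30685
  30–34: 5 × 358.70/1000 × 0.961 = 1.72355
  35–39: 5 × 167.88/1000 × 0.941 = 0.78988
  40–44: 5 × 33.25/1000 × 0.931 = 0.15478
Sum = 4.36224
NRR = 0.491 × 4.36224 = 2.14186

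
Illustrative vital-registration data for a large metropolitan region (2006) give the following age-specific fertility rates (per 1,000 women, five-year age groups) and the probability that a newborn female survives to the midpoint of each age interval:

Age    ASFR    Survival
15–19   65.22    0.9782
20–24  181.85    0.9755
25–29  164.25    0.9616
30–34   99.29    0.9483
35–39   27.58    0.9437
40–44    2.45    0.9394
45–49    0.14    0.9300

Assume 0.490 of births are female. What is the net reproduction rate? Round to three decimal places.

1.278

Proportion female at birth = 0.490.
Per-age-group product (5 × ASFR × survival probability):
  15–19: 5 × 65.22/1000 × 0.9782 = 0.31899
  20–24: 5 × 181.85/1000 × 0.9755 = 0.88697
  25–29: 5 × 164.25/1000 × 0.9616 = 0.78971
  30–34: 5 × 99.29/1000 × 0.9483 = 0.47078
  35–39: 5 × 27.58/1000 × 0.9437 = 0.13014
  40–44: 5 × 2.45/1000 × 0.9394 = 0.01151
  45–49: 5 × 0.14/1000 × 0.9300 = 0.00065
Sum = 2.60875
NRR = 0.490 × 2.60875 = 1.27829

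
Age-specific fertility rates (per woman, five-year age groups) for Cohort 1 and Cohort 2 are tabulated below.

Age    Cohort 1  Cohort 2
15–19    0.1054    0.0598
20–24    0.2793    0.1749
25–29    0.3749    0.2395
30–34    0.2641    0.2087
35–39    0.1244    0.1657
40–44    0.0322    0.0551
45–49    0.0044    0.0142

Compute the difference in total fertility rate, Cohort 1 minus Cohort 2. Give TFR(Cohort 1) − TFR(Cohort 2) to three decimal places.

1.334

Cohort 1:
  Sum of ASFRs = 0.1054 + 0.2793 + 0.3749 + 0.2641 + 0.1244 + 0.0322 + 0.0044 = 1.1847
  TFR = 5 × 1.1847 = 5.9235
Cohort 2:
  Sum of ASFRs = 0.0598 + 0.1749 + 0.2395 + 0.2087 + 0.1657 + 0.0551 + 0.0142 = 0.9179
  TFR = 5 × 0.9179 = 4.5895
Difference = 5.9235 − 4.5895 = 1.334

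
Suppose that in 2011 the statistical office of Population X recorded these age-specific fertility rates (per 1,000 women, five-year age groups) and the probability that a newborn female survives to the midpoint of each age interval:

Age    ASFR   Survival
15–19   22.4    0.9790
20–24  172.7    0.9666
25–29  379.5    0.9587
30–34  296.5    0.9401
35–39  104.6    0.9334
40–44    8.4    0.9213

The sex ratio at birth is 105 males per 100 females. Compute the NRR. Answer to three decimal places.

2.285

Proportion female at birth = 100 / (100 + 105) = 0.48780.
Each age group contributes 5 × ASFR × survival:
  15–19: 5 × 22.4/1000 × 0.9790 = 0.10965
  20–24: 5 × 172.7/1000 × 0.9666 = 0.83466
  25–29: 5 × 379.5/1000 × 0.9587 = 1.81913
  30–34: 5 × 296.5/1000 × 0.9401 = 1.39370
  35–39: 5 × 104.6/1000 × 0.9334 = 0.48817
  40–44: 5 × 8.4/1000 × 0.9213 = 0.03869
Sum = 4.68400
NRR = 0.48780 × 4.68400 = 2.28486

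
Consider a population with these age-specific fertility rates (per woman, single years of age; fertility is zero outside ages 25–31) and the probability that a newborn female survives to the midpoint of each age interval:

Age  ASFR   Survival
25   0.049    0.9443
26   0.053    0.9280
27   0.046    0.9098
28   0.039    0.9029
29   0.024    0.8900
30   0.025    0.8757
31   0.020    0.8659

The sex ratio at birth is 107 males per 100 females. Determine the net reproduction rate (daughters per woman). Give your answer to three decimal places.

Proportion female at birth = 100 / (100 + 107) = 0.48309.
Weighting each age-specific rate by interval width and survival:
  25: 1 × 0.049 × 0.9443 = 0.04627
  26: 1 × 0.053 × 0.9280 = 0.04918
  27: 1 × 0.046 × 0.9098 = 0.04185
  28: 1 × 0.039 × 0.9029 = 0.03521
  29: 1 × 0.024 × 0.8900 = 0.02136
  30: 1 × 0.025 × 0.8757 = 0.02189
  31: 1 × 0.020 × 0.8659 = 0.01732
Sum = 0.23308
NRR = 0.48309 × 0.23308 = 0.11260
NRR < 1, so the cohort does not fully replace itself.

0.113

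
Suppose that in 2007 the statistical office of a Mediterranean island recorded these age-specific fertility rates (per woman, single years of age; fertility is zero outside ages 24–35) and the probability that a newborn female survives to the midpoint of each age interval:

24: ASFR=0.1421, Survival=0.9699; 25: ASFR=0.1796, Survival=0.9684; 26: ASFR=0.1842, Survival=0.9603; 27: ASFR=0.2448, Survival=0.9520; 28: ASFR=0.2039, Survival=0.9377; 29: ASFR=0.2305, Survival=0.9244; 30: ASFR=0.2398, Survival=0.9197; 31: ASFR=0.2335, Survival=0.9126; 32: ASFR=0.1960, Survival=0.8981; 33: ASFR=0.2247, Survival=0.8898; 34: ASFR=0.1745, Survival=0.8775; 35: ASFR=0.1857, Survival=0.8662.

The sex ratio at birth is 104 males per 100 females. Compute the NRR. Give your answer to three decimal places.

Proportion female at birth = 100 / (100 + 104) = 0.49020.
Weighting each age-specific rate by interval width and survival:
  24: 1 × 0.1421 × 0.9699 = 0.13782
  25: 1 × 0.1796 × 0.9684 = 0.17392
  26: 1 × 0.1842 × 0.9603 = 0.17689
  27: 1 × 0.2448 × 0.9520 = 0.23305
  28: 1 × 0.2039 × 0.9377 = 0.19120
  29: 1 × 0.2305 × 0.9244 = 0.21307
  30: 1 × 0.2398 × 0.9197 = 0.22054
  31: 1 × 0.2335 × 0.9126 = 0.21309
  32: 1 × 0.1960 × 0.8981 = 0.17603
  33: 1 × 0.2247 × 0.8898 = 0.19994
  34: 1 × 0.1745 × 0.8775 = 0.15312
  35: 1 × 0.1857 × 0.8662 = 0.16085
Sum = 2.24952
NRR = 0.49020 × 2.24952 = 1.10271
NRR > 1, so each generation more than replaces itself.

1.103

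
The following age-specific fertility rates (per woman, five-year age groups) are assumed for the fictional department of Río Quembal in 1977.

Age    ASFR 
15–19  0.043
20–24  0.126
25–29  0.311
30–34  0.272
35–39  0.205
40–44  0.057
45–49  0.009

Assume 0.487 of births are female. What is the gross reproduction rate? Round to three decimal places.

2.491

Proportion female at birth = 0.487.
Sum of ASFRs = 0.043 + 0.126 + 0.311 + 0.272 + 0.205 + 0.057 + 0.009 = 1.023
TFR = 5 × 1.023 = 5.115
GRR = 0.487 × 5.115 = 2.49101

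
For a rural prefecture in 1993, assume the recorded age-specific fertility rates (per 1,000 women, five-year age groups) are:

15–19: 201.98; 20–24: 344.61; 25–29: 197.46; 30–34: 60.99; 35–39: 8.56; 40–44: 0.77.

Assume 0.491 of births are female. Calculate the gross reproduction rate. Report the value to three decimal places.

Proportion female at birth = 0.491.
Sum of ASFRs = 201.98 + 344.61 + 197.46 + 60.99 + 8.56 + 0.77 = 814.37
TFR = 5 × 814.37 / 1000 = 4.07185
GRR = 0.491 × 4.07185 = 1.99928

1.999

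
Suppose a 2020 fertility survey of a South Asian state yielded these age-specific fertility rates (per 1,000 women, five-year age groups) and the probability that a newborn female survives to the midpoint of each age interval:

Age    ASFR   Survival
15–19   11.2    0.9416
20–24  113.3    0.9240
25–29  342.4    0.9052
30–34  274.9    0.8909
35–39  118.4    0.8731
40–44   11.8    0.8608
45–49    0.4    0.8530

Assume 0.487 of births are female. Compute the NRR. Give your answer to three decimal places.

1.909

Proportion female at birth = 0.487.
Survival-weighted fertility by age (5·fₓ·Sₓ):
  15–19: 5 × 11.2/1000 × 0.9416 = 0.05273
  20–24: 5 × 113.3/1000 × 0.9240 = 0.52345
  25–29: 5 × 342.4/1000 × 0.9052 = 1.54970
  30–34: 5 × 274.9/1000 × 0.8909 = 1.22454
  35–39: 5 × 118.4/1000 × 0.8731 = 0.51688
  40–44: 5 × 11.8/1000 × 0.8608 = 0.05079
  45–49: 5 × 0.4/1000 × 0.8530 = 0.00171
Sum = 3.91980
NRR = 0.487 × 3.91980 = 1.90894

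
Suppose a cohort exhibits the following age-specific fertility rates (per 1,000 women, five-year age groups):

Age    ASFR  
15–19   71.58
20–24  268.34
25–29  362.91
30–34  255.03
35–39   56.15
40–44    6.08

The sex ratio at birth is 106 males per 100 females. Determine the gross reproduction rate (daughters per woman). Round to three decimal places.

2.476

Proportion female at birth = 100 / (100 + 106) = 0.48544.
Sum of ASFRs = 71.58 + 268.34 + 362.91 + 255.03 + 56.15 + 6.08 = 1020.09
TFR = 5 × 1020.09 / 1000 = 5.10045
GRR = 0.48544 × 5.10045 = 2.47596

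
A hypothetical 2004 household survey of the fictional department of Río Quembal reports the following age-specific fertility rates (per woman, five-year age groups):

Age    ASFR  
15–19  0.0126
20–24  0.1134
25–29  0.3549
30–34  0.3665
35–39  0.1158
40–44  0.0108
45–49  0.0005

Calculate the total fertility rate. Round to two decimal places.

Sum of ASFRs = 0.0126 + 0.1134 + 0.3549 + 0.3665 + 0.1158 + 0.0108 + 0.0005 = 0.9745
TFR = 5 × 0.9745 = 4.8725

4.87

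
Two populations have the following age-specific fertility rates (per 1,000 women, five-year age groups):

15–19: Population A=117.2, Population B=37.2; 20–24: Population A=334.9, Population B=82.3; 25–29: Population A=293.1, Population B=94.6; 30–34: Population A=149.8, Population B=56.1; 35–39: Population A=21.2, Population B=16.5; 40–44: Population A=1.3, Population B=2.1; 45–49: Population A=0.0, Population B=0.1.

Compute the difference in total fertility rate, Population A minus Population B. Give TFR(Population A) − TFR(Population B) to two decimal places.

3.14

Population A:
  Sum of ASFRs = 117.2 + 334.9 + 293.1 + 149.8 + 21.2 + 1.3 + 0.0 = 917.5
  TFR = 5 × 917.5 / 1000 = 4.5875
Population B:
  Sum of ASFRs = 37.2 + 82.3 + 94.6 + 56.1 + 16.5 + 2.1 + 0.1 = 288.9
  TFR = 5 × 288.9 / 1000 = 1.4445
Difference = 4.5875 − 1.4445 = 3.143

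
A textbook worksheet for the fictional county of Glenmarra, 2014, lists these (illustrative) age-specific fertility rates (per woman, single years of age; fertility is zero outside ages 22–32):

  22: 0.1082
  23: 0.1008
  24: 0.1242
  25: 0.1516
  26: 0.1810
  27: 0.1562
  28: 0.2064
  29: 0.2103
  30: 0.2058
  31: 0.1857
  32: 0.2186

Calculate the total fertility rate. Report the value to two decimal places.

1.85

Sum of ASFRs = 0.1082 + 0.1008 + 0.1242 + 0.1516 + 0.1810 + 0.1562 + 0.2064 + 0.2103 + 0.2058 + 0.1857 + 0.2186 = 1.8488
TFR = 1.8488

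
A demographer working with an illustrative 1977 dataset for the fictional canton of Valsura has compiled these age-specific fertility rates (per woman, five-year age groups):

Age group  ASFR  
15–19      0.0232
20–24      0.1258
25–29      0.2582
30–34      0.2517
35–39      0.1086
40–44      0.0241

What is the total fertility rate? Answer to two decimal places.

3.96

Sum of ASFRs = 0.0232 + 0.1258 + 0.2582 + 0.2517 + 0.1086 + 0.0241 = 0.7916
TFR = 5 × 0.7916 = 3.958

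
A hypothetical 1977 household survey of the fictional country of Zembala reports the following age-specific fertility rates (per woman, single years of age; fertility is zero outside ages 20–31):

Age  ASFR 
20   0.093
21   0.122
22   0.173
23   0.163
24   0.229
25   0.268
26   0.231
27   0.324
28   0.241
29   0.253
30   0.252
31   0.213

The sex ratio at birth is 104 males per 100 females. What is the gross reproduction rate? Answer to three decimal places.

1.256

Proportion female at birth = 100 / (100 + 104) = 0.49020.
Sum of ASFRs = 0.093 + 0.122 + 0.173 + 0.163 + 0.229 + 0.268 + 0.231 + 0.324 + 0.241 + 0.253 + 0.252 + 0.213 = 2.562
TFR = 2.562
GRR = 0.49020 × 2.562 = 1.25589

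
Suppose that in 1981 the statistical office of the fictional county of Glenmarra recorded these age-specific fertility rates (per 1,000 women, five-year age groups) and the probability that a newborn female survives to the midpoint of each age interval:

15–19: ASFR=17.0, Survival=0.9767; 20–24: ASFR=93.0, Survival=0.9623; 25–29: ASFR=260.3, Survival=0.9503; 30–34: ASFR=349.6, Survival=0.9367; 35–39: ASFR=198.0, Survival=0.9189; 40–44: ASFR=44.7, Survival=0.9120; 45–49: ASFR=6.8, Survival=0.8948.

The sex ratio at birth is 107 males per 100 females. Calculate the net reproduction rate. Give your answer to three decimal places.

Proportion female at birth = 100 / (100 + 107) = 0.48309.
Each age group contributes 5 × ASFR × survival:
  15–19: 5 × 17.0/1000 × 0.9767 = 0.08302
  20–24: 5 × 93.0/1000 × 0.9623 = 0.44747
  25–29: 5 × 260.3/1000 × 0.9503 = 1.23682
  30–34: 5 × 349.6/1000 × 0.9367 = 1.63735
  35–39: 5 × 198.0/1000 × 0.9189 = 0.90971
  40–44: 5 × 44.7/1000 × 0.9120 = 0.20383
  45–49: 5 × 6.8/1000 × 0.8948 = 0.03042
Sum = 4.54862
NRR = 0.48309 × 4.54862 = 2.19739

2.197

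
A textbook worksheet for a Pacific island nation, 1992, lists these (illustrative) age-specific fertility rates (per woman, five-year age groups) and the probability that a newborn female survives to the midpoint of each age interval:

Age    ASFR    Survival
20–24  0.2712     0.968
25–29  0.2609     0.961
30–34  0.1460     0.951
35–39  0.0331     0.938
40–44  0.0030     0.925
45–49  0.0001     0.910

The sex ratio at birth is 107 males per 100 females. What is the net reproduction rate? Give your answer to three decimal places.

Proportion female at birth = 100 / (100 + 107) = 0.48309.
Per-age-group product (5 × ASFR × survival probability):
  20–24: 5 × 0.2712 × 0.968 = 1.31261
  25–29: 5 × 0.2609 × 0.961 = 1.25362
  30–34: 5 × 0.1460 × 0.951 = 0.69423
  35–39: 5 × 0.0331 × 0.938 = 0.15524
  40–44: 5 × 0.0030 × 0.925 = 0.01388
  45–49: 5 × 0.0001 × 0.910 = 0.00046
Sum = 3.43004
NRR = 0.48309 × 3.43004 = 1.65702
An NRR exceeding 1 indicates intrinsic growth under these rates.

1.657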